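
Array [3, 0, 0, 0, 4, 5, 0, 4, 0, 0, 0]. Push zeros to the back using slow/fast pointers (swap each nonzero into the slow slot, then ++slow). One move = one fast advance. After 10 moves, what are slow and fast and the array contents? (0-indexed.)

(s=0,f=0) a[fast]=3≠0 swap→a[0]=3 → slow++,fast++
(s=1,f=1) a[fast]=0 → fast++
(s=1,f=2) a[fast]=0 → fast++
(s=1,f=3) a[fast]=0 → fast++
(s=1,f=4) a[fast]=4≠0 swap→a[1]=4 → slow++,fast++
(s=2,f=5) a[fast]=5≠0 swap→a[2]=5 → slow++,fast++
(s=3,f=6) a[fast]=0 → fast++
(s=3,f=7) a[fast]=4≠0 swap→a[3]=4 → slow++,fast++
(s=4,f=8) a[fast]=0 → fast++
(s=4,f=9) a[fast]=0 → fast++

slow=4, fast=10, a=[3, 4, 5, 4, 0, 0, 0, 0, 0, 0, 0]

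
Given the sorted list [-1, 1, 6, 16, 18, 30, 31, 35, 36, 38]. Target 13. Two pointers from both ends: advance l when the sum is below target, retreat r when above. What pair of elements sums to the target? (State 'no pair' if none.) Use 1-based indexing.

no pair

[1,10] -1+38=37 >13 → r--
[1,9] -1+36=35 >13 → r--
[1,8] -1+35=34 >13 → r--
[1,7] -1+31=30 >13 → r--
[1,6] -1+30=29 >13 → r--
[1,5] -1+18=17 >13 → r--
[1,4] -1+16=15 >13 → r--
[1,3] -1+6=5 <13 → l++
[2,3] 1+6=7 <13 → l++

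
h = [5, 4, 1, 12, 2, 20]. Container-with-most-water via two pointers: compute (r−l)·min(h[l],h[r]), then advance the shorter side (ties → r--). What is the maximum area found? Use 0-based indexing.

[0,5] min(5,20)*5=25 best=25 * → l++
[1,5] min(4,20)*4=16 best=25 → l++
[2,5] min(1,20)*3=3 best=25 → l++
[3,5] min(12,20)*2=24 best=25 → l++
[4,5] min(2,20)*1=2 best=25 → l++

max area = 25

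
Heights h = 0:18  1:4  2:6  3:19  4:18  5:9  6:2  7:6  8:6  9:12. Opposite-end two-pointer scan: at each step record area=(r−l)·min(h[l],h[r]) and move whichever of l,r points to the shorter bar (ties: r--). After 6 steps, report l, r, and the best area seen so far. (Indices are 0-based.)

l=0, r=3, best area=108

l=0 r=9: min(18,12)*9=108 best=108 *, r--
l=0 r=8: min(18,6)*8=48 best=108, r--
l=0 r=7: min(18,6)*7=42 best=108, r--
l=0 r=6: min(18,2)*6=12 best=108, r--
l=0 r=5: min(18,9)*5=45 best=108, r--
l=0 r=4: min(18,18)*4=72 best=108, r--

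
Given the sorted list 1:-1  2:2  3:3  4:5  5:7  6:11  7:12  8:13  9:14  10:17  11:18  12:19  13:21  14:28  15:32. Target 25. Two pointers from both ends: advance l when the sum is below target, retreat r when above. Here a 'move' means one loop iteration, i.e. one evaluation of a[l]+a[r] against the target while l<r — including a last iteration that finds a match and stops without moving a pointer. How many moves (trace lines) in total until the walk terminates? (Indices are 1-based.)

9 moves

[1,15] -1+32=31 >25 → r--
[1,14] -1+28=27 >25 → r--
[1,13] -1+21=20 <25 → l++
[2,13] 2+21=23 <25 → l++
[3,13] 3+21=24 <25 → l++
[4,13] 5+21=26 >25 → r--
[4,12] 5+19=24 <25 → l++
[5,12] 7+19=26 >25 → r--
[5,11] 7+18=25 → found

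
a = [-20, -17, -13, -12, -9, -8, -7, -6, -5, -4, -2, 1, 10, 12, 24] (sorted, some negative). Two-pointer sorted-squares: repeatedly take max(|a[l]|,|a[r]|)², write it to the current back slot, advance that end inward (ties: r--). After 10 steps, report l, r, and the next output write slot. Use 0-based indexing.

[0,14] |-20|<=|24| out[14]=576 → r--
[0,13] |-20|>|12| out[13]=400 → l++
[1,13] |-17|>|12| out[12]=289 → l++
[2,13] |-13|>|12| out[11]=169 → l++
[3,13] |-12|<=|12| out[10]=144 → r--
[3,12] |-12|>|10| out[9]=144 → l++
[4,12] |-9|<=|10| out[8]=100 → r--
[4,11] |-9|>|1| out[7]=81 → l++
[5,11] |-8|>|1| out[6]=64 → l++
[6,11] |-7|>|1| out[5]=49 → l++

l=7, r=11, next write slot=4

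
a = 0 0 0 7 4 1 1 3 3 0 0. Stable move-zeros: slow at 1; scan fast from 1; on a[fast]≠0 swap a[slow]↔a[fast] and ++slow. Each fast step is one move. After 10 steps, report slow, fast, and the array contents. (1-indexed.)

(s=1,f=1) a[fast]=0 → fast++
(s=1,f=2) a[fast]=0 → fast++
(s=1,f=3) a[fast]=0 → fast++
(s=1,f=4) a[fast]=7≠0 swap→a[1]=7 → slow++,fast++
(s=2,f=5) a[fast]=4≠0 swap→a[2]=4 → slow++,fast++
(s=3,f=6) a[fast]=1≠0 swap→a[3]=1 → slow++,fast++
(s=4,f=7) a[fast]=1≠0 swap→a[4]=1 → slow++,fast++
(s=5,f=8) a[fast]=3≠0 swap→a[5]=3 → slow++,fast++
(s=6,f=9) a[fast]=3≠0 swap→a[6]=3 → slow++,fast++
(s=7,f=10) a[fast]=0 → fast++

slow=7, fast=11, a=[7, 4, 1, 1, 3, 3, 0, 0, 0, 0, 0]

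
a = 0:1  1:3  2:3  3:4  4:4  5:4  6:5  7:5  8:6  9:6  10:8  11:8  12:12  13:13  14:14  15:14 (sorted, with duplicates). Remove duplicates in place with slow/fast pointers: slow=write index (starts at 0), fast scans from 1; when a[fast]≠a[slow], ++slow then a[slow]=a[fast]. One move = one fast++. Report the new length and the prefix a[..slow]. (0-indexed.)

length 9; prefix = [1, 3, 4, 5, 6, 8, 12, 13, 14]

slow=0 fast=1: a[fast]=3≠a[slow]=1 write a[1]=3, slow++,fast++
slow=1 fast=2: a[fast]=3=a[slow] dup, fast++
slow=1 fast=3: a[fast]=4≠a[slow]=3 write a[2]=4, slow++,fast++
slow=2 fast=4: a[fast]=4=a[slow] dup, fast++
slow=2 fast=5: a[fast]=4=a[slow] dup, fast++
slow=2 fast=6: a[fast]=5≠a[slow]=4 write a[3]=5, slow++,fast++
slow=3 fast=7: a[fast]=5=a[slow] dup, fast++
slow=3 fast=8: a[fast]=6≠a[slow]=5 write a[4]=6, slow++,fast++
slow=4 fast=9: a[fast]=6=a[slow] dup, fast++
slow=4 fast=10: a[fast]=8≠a[slow]=6 write a[5]=8, slow++,fast++
slow=5 fast=11: a[fast]=8=a[slow] dup, fast++
slow=5 fast=12: a[fast]=12≠a[slow]=8 write a[6]=12, slow++,fast++
slow=6 fast=13: a[fast]=13≠a[slow]=12 write a[7]=13, slow++,fast++
slow=7 fast=14: a[fast]=14≠a[slow]=13 write a[8]=14, slow++,fast++
slow=8 fast=15: a[fast]=14=a[slow] dup, fast++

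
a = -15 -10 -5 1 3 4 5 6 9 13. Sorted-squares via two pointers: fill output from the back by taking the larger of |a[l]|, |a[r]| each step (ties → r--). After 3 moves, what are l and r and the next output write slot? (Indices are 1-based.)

l=1 r=10: |-15|>|13| out[10]=225, l++
l=2 r=10: |-10|<=|13| out[9]=169, r--
l=2 r=9: |-10|>|9| out[8]=100, l++

l=3, r=9, next write slot=7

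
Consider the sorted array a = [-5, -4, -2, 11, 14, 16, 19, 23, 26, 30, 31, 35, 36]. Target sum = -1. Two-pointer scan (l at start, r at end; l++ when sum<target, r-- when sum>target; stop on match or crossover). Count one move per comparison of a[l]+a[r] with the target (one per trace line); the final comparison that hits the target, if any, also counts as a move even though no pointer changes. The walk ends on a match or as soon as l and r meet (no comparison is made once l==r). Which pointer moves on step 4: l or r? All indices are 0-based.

[0,12] -5+36=31 >-1 → r--
[0,11] -5+35=30 >-1 → r--
[0,10] -5+31=26 >-1 → r--
[0,9] -5+30=25 >-1 → r--

r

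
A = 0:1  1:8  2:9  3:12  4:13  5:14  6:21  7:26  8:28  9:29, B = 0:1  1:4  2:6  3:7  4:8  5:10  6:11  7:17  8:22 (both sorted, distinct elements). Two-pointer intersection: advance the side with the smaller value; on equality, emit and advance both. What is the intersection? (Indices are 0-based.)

intersection = [1, 8]

i=0 j=0: 1==1 emit, i++,j++
i=1 j=1: 8>4, j++
i=1 j=2: 8>6, j++
i=1 j=3: 8>7, j++
i=1 j=4: 8==8 emit, i++,j++
i=2 j=5: 9<10, i++
i=3 j=5: 12>10, j++
i=3 j=6: 12>11, j++
i=3 j=7: 12<17, i++
i=4 j=7: 13<17, i++
i=5 j=7: 14<17, i++
i=6 j=7: 21>17, j++
i=6 j=8: 21<22, i++
i=7 j=8: 26>22, j++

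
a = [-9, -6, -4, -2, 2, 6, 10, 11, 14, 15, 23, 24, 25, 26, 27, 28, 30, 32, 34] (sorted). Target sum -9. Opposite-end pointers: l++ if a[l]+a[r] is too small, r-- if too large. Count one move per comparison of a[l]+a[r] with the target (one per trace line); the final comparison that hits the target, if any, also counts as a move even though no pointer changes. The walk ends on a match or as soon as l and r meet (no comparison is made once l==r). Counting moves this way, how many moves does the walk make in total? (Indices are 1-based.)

18 moves

l=1 r=19: -9+34=25 >-9, r--
l=1 r=18: -9+32=23 >-9, r--
l=1 r=17: -9+30=21 >-9, r--
l=1 r=16: -9+28=19 >-9, r--
l=1 r=15: -9+27=18 >-9, r--
l=1 r=14: -9+26=17 >-9, r--
l=1 r=13: -9+25=16 >-9, r--
l=1 r=12: -9+24=15 >-9, r--
l=1 r=11: -9+23=14 >-9, r--
l=1 r=10: -9+15=6 >-9, r--
l=1 r=9: -9+14=5 >-9, r--
l=1 r=8: -9+11=2 >-9, r--
l=1 r=7: -9+10=1 >-9, r--
l=1 r=6: -9+6=-3 >-9, r--
l=1 r=5: -9+2=-7 >-9, r--
l=1 r=4: -9+-2=-11 <-9, l++
l=2 r=4: -6+-2=-8 >-9, r--
l=2 r=3: -6+-4=-10 <-9, l++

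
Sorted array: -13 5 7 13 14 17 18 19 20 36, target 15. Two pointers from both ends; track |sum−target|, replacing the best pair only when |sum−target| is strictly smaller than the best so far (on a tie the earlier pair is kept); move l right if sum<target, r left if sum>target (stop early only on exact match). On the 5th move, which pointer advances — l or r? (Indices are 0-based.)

r

[0,9] -13+36=23 d=8 * → r--
[0,8] -13+20=7 d=8 → l++
[1,8] 5+20=25 d=10 → r--
[1,7] 5+19=24 d=9 → r--
[1,6] 5+18=23 d=8 → r--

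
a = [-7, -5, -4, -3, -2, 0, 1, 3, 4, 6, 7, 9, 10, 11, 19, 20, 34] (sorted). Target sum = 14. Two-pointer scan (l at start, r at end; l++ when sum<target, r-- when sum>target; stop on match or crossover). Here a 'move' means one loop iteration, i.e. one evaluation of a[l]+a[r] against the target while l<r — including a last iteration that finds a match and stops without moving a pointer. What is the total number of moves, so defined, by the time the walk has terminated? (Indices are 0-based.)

l=0 r=16: -7+34=27 >14, r--
l=0 r=15: -7+20=13 <14, l++
l=1 r=15: -5+20=15 >14, r--
l=1 r=14: -5+19=14, found

4 moves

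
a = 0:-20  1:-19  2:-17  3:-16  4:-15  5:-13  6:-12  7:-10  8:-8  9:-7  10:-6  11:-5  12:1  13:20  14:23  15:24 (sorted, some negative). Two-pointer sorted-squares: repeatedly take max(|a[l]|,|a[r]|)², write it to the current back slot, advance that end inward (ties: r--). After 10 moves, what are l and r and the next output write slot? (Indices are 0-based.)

l=0 r=15: |-20|<=|24| out[15]=576, r--
l=0 r=14: |-20|<=|23| out[14]=529, r--
l=0 r=13: |-20|<=|20| out[13]=400, r--
l=0 r=12: |-20|>|1| out[12]=400, l++
l=1 r=12: |-19|>|1| out[11]=361, l++
l=2 r=12: |-17|>|1| out[10]=289, l++
l=3 r=12: |-16|>|1| out[9]=256, l++
l=4 r=12: |-15|>|1| out[8]=225, l++
l=5 r=12: |-13|>|1| out[7]=169, l++
l=6 r=12: |-12|>|1| out[6]=144, l++

l=7, r=12, next write slot=5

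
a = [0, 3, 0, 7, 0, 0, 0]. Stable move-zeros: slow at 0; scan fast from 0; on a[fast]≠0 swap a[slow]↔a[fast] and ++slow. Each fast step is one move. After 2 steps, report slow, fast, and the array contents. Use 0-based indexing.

slow=1, fast=2, a=[3, 0, 0, 7, 0, 0, 0]

(s=0,f=0) a[fast]=0 → fast++
(s=0,f=1) a[fast]=3≠0 swap→a[0]=3 → slow++,fast++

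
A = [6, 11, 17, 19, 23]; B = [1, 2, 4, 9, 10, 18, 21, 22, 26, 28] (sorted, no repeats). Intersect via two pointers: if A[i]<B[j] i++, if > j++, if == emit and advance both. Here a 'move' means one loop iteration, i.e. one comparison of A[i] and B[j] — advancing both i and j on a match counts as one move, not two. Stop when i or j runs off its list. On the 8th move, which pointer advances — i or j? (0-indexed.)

i

[i=0,j=0] 6>1 → j++
[i=0,j=1] 6>2 → j++
[i=0,j=2] 6>4 → j++
[i=0,j=3] 6<9 → i++
[i=1,j=3] 11>9 → j++
[i=1,j=4] 11>10 → j++
[i=1,j=5] 11<18 → i++
[i=2,j=5] 17<18 → i++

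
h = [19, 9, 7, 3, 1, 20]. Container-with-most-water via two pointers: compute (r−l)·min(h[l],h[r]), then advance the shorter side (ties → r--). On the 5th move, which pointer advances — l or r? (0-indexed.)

[0,5] min(19,20)*5=95 best=95 * → l++
[1,5] min(9,20)*4=36 best=95 → l++
[2,5] min(7,20)*3=21 best=95 → l++
[3,5] min(3,20)*2=6 best=95 → l++
[4,5] min(1,20)*1=1 best=95 → l++

l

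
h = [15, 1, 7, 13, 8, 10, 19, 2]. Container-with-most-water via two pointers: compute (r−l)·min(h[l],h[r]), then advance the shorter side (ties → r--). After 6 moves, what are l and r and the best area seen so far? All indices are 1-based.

l=6, r=7, best area=90

l=1 r=8: min(15,2)*7=14 best=14 *, r--
l=1 r=7: min(15,19)*6=90 best=90 *, l++
l=2 r=7: min(1,19)*5=5 best=90, l++
l=3 r=7: min(7,19)*4=28 best=90, l++
l=4 r=7: min(13,19)*3=39 best=90, l++
l=5 r=7: min(8,19)*2=16 best=90, l++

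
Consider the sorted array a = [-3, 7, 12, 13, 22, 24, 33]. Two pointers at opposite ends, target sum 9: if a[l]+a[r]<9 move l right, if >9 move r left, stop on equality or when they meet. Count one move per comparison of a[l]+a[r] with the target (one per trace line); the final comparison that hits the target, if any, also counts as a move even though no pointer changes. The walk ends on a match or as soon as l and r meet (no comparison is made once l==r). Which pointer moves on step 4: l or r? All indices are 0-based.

l=0 r=6: -3+33=30 >9, r--
l=0 r=5: -3+24=21 >9, r--
l=0 r=4: -3+22=19 >9, r--
l=0 r=3: -3+13=10 >9, r--

r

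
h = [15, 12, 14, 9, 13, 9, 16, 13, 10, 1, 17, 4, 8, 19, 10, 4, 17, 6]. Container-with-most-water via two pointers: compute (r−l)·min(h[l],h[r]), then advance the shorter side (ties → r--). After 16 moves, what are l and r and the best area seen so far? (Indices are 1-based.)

l=13, r=14, best area=240

l=1 r=18: min(15,6)*17=102 best=102 *, r--
l=1 r=17: min(15,17)*16=240 best=240 *, l++
l=2 r=17: min(12,17)*15=180 best=240, l++
l=3 r=17: min(14,17)*14=196 best=240, l++
l=4 r=17: min(9,17)*13=117 best=240, l++
l=5 r=17: min(13,17)*12=156 best=240, l++
l=6 r=17: min(9,17)*11=99 best=240, l++
l=7 r=17: min(16,17)*10=160 best=240, l++
l=8 r=17: min(13,17)*9=117 best=240, l++
l=9 r=17: min(10,17)*8=80 best=240, l++
l=10 r=17: min(1,17)*7=7 best=240, l++
l=11 r=17: min(17,17)*6=102 best=240, r--
l=11 r=16: min(17,4)*5=20 best=240, r--
l=11 r=15: min(17,10)*4=40 best=240, r--
l=11 r=14: min(17,19)*3=51 best=240, l++
l=12 r=14: min(4,19)*2=8 best=240, l++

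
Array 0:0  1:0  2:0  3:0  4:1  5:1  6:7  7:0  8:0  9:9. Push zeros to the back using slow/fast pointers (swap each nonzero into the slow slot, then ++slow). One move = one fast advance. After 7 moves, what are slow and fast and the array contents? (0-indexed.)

slow=0 fast=0: a[fast]=0, fast++
slow=0 fast=1: a[fast]=0, fast++
slow=0 fast=2: a[fast]=0, fast++
slow=0 fast=3: a[fast]=0, fast++
slow=0 fast=4: a[fast]=1≠0 swap→a[0]=1, slow++,fast++
slow=1 fast=5: a[fast]=1≠0 swap→a[1]=1, slow++,fast++
slow=2 fast=6: a[fast]=7≠0 swap→a[2]=7, slow++,fast++

slow=3, fast=7, a=[1, 1, 7, 0, 0, 0, 0, 0, 0, 9]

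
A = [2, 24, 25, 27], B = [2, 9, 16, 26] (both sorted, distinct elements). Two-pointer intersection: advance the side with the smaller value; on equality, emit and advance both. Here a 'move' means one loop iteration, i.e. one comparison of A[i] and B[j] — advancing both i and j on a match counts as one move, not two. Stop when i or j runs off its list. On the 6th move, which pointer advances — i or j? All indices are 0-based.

j

i=0 j=0: 2==2 emit, i++,j++
i=1 j=1: 24>9, j++
i=1 j=2: 24>16, j++
i=1 j=3: 24<26, i++
i=2 j=3: 25<26, i++
i=3 j=3: 27>26, j++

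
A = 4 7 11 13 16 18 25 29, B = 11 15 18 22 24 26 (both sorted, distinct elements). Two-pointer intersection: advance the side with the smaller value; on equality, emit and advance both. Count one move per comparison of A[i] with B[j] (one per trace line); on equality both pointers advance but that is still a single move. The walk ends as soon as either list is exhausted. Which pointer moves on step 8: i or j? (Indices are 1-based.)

j

[i=1,j=1] 4<11 → i++
[i=2,j=1] 7<11 → i++
[i=3,j=1] 11==11 emit → i++,j++
[i=4,j=2] 13<15 → i++
[i=5,j=2] 16>15 → j++
[i=5,j=3] 16<18 → i++
[i=6,j=3] 18==18 emit → i++,j++
[i=7,j=4] 25>22 → j++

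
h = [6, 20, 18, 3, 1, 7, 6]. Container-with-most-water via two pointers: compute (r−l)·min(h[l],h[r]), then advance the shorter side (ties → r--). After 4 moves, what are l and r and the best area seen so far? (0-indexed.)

l=0 r=6: min(6,6)*6=36 best=36 *, r--
l=0 r=5: min(6,7)*5=30 best=36, l++
l=1 r=5: min(20,7)*4=28 best=36, r--
l=1 r=4: min(20,1)*3=3 best=36, r--

l=1, r=3, best area=36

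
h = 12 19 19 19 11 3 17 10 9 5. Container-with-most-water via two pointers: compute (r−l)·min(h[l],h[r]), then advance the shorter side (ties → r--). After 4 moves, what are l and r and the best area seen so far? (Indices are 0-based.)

l=1, r=6, best area=72

[0,9] min(12,5)*9=45 best=45 * → r--
[0,8] min(12,9)*8=72 best=72 * → r--
[0,7] min(12,10)*7=70 best=72 → r--
[0,6] min(12,17)*6=72 best=72 → l++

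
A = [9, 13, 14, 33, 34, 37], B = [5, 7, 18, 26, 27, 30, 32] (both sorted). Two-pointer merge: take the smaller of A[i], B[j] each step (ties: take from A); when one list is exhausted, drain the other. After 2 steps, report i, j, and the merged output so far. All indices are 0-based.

i=0, j=2, merged so far=[5, 7]

[i=0,j=0] A[i]=9>B[j]=5 take 5 → j++
[i=0,j=1] A[i]=9>B[j]=7 take 7 → j++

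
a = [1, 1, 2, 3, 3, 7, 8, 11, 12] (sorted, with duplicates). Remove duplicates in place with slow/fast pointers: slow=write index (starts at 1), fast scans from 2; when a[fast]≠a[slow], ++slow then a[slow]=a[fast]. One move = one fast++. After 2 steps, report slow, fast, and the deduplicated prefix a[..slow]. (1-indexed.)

slow=2, fast=4, prefix=[1, 2]

slow=1 fast=2: a[fast]=1=a[slow] dup, fast++
slow=1 fast=3: a[fast]=2≠a[slow]=1 write a[2]=2, slow++,fast++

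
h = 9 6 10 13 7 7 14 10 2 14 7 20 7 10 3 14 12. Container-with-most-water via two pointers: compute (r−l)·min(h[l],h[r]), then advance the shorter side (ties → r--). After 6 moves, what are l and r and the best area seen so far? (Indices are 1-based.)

[1,17] min(9,12)*16=144 best=144 * → l++
[2,17] min(6,12)*15=90 best=144 → l++
[3,17] min(10,12)*14=140 best=144 → l++
[4,17] min(13,12)*13=156 best=156 * → r--
[4,16] min(13,14)*12=156 best=156 → l++
[5,16] min(7,14)*11=77 best=156 → l++

l=6, r=16, best area=156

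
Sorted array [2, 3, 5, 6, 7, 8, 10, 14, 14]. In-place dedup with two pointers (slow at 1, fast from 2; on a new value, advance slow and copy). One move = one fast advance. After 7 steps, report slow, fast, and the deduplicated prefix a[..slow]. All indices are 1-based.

slow=8, fast=9, prefix=[2, 3, 5, 6, 7, 8, 10, 14]

slow=1 fast=2: a[fast]=3≠a[slow]=2 write a[2]=3, slow++,fast++
slow=2 fast=3: a[fast]=5≠a[slow]=3 write a[3]=5, slow++,fast++
slow=3 fast=4: a[fast]=6≠a[slow]=5 write a[4]=6, slow++,fast++
slow=4 fast=5: a[fast]=7≠a[slow]=6 write a[5]=7, slow++,fast++
slow=5 fast=6: a[fast]=8≠a[slow]=7 write a[6]=8, slow++,fast++
slow=6 fast=7: a[fast]=10≠a[slow]=8 write a[7]=10, slow++,fast++
slow=7 fast=8: a[fast]=14≠a[slow]=10 write a[8]=14, slow++,fast++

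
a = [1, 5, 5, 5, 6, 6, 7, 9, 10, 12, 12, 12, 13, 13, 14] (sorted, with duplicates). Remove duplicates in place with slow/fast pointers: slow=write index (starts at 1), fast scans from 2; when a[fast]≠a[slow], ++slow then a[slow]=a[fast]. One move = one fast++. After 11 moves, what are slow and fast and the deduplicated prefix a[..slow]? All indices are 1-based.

slow=7, fast=13, prefix=[1, 5, 6, 7, 9, 10, 12]

slow=1 fast=2: a[fast]=5≠a[slow]=1 write a[2]=5, slow++,fast++
slow=2 fast=3: a[fast]=5=a[slow] dup, fast++
slow=2 fast=4: a[fast]=5=a[slow] dup, fast++
slow=2 fast=5: a[fast]=6≠a[slow]=5 write a[3]=6, slow++,fast++
slow=3 fast=6: a[fast]=6=a[slow] dup, fast++
slow=3 fast=7: a[fast]=7≠a[slow]=6 write a[4]=7, slow++,fast++
slow=4 fast=8: a[fast]=9≠a[slow]=7 write a[5]=9, slow++,fast++
slow=5 fast=9: a[fast]=10≠a[slow]=9 write a[6]=10, slow++,fast++
slow=6 fast=10: a[fast]=12≠a[slow]=10 write a[7]=12, slow++,fast++
slow=7 fast=11: a[fast]=12=a[slow] dup, fast++
slow=7 fast=12: a[fast]=12=a[slow] dup, fast++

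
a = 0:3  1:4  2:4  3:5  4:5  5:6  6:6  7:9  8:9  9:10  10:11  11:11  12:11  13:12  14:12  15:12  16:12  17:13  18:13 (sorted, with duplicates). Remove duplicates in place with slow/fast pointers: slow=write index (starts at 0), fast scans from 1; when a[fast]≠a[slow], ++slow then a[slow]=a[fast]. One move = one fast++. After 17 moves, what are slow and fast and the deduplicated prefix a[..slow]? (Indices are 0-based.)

slow=8, fast=18, prefix=[3, 4, 5, 6, 9, 10, 11, 12, 13]

(s=0,f=1) a[fast]=4≠a[slow]=3 write a[1]=4 → slow++,fast++
(s=1,f=2) a[fast]=4=a[slow] dup → fast++
(s=1,f=3) a[fast]=5≠a[slow]=4 write a[2]=5 → slow++,fast++
(s=2,f=4) a[fast]=5=a[slow] dup → fast++
(s=2,f=5) a[fast]=6≠a[slow]=5 write a[3]=6 → slow++,fast++
(s=3,f=6) a[fast]=6=a[slow] dup → fast++
(s=3,f=7) a[fast]=9≠a[slow]=6 write a[4]=9 → slow++,fast++
(s=4,f=8) a[fast]=9=a[slow] dup → fast++
(s=4,f=9) a[fast]=10≠a[slow]=9 write a[5]=10 → slow++,fast++
(s=5,f=10) a[fast]=11≠a[slow]=10 write a[6]=11 → slow++,fast++
(s=6,f=11) a[fast]=11=a[slow] dup → fast++
(s=6,f=12) a[fast]=11=a[slow] dup → fast++
(s=6,f=13) a[fast]=12≠a[slow]=11 write a[7]=12 → slow++,fast++
(s=7,f=14) a[fast]=12=a[slow] dup → fast++
(s=7,f=15) a[fast]=12=a[slow] dup → fast++
(s=7,f=16) a[fast]=12=a[slow] dup → fast++
(s=7,f=17) a[fast]=13≠a[slow]=12 write a[8]=13 → slow++,fast++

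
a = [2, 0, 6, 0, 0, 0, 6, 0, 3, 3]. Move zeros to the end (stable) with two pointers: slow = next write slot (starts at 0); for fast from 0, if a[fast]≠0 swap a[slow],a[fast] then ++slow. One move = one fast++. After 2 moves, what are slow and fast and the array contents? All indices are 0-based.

(s=0,f=0) a[fast]=2≠0 swap→a[0]=2 → slow++,fast++
(s=1,f=1) a[fast]=0 → fast++

slow=1, fast=2, a=[2, 0, 6, 0, 0, 0, 6, 0, 3, 3]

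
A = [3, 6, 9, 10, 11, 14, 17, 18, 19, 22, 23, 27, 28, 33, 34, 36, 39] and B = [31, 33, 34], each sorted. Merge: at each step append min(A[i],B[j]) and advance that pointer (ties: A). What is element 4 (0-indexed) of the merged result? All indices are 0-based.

[i=0,j=0] A[i]=3<=B[j]=31 take 3 → i++
[i=1,j=0] A[i]=6<=B[j]=31 take 6 → i++
[i=2,j=0] A[i]=9<=B[j]=31 take 9 → i++
[i=3,j=0] A[i]=10<=B[j]=31 take 10 → i++
[i=4,j=0] A[i]=11<=B[j]=31 take 11 → i++
[i=5,j=0] A[i]=14<=B[j]=31 take 14 → i++
[i=6,j=0] A[i]=17<=B[j]=31 take 17 → i++
[i=7,j=0] A[i]=18<=B[j]=31 take 18 → i++
[i=8,j=0] A[i]=19<=B[j]=31 take 19 → i++
[i=9,j=0] A[i]=22<=B[j]=31 take 22 → i++
[i=10,j=0] A[i]=23<=B[j]=31 take 23 → i++
[i=11,j=0] A[i]=27<=B[j]=31 take 27 → i++
[i=12,j=0] A[i]=28<=B[j]=31 take 28 → i++
[i=13,j=0] A[i]=33>B[j]=31 take 31 → j++
[i=13,j=1] A[i]=33<=B[j]=33 take 33 → i++
[i=14,j=1] A[i]=34>B[j]=33 take 33 → j++
[i=14,j=2] A[i]=34<=B[j]=34 take 34 → i++
[i=15,j=2] A[i]=36>B[j]=34 take 34 → j++
[i=15,j=3] B done, take A[i]=36 → i++
[i=16,j=3] B done, take A[i]=39 → i++

merged[4] = 11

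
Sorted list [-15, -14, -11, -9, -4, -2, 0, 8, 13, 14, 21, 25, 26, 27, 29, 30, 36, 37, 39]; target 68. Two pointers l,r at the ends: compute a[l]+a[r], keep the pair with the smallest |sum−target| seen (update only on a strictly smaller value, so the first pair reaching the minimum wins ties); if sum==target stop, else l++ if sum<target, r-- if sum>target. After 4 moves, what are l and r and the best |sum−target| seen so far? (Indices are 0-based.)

[0,18] -15+39=24 d=44 * → l++
[1,18] -14+39=25 d=43 * → l++
[2,18] -11+39=28 d=40 * → l++
[3,18] -9+39=30 d=38 * → l++

l=4, r=18, best |Δ|=38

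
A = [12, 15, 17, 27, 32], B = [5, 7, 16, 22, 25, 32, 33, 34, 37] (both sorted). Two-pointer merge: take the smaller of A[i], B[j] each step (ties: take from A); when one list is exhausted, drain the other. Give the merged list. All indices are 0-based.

[i=0,j=0] A[i]=12>B[j]=5 take 5 → j++
[i=0,j=1] A[i]=12>B[j]=7 take 7 → j++
[i=0,j=2] A[i]=12<=B[j]=16 take 12 → i++
[i=1,j=2] A[i]=15<=B[j]=16 take 15 → i++
[i=2,j=2] A[i]=17>B[j]=16 take 16 → j++
[i=2,j=3] A[i]=17<=B[j]=22 take 17 → i++
[i=3,j=3] A[i]=27>B[j]=22 take 22 → j++
[i=3,j=4] A[i]=27>B[j]=25 take 25 → j++
[i=3,j=5] A[i]=27<=B[j]=32 take 27 → i++
[i=4,j=5] A[i]=32<=B[j]=32 take 32 → i++
[i=5,j=5] A done, take B[j]=32 → j++
[i=5,j=6] A done, take B[j]=33 → j++
[i=5,j=7] A done, take B[j]=34 → j++
[i=5,j=8] A done, take B[j]=37 → j++

[5, 7, 12, 15, 16, 17, 22, 25, 27, 32, 32, 33, 34, 37]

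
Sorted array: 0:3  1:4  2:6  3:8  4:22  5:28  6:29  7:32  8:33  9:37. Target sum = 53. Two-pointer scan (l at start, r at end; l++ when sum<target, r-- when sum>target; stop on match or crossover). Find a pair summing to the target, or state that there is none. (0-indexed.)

no pair

l=0 r=9: 3+37=40 <53, l++
l=1 r=9: 4+37=41 <53, l++
l=2 r=9: 6+37=43 <53, l++
l=3 r=9: 8+37=45 <53, l++
l=4 r=9: 22+37=59 >53, r--
l=4 r=8: 22+33=55 >53, r--
l=4 r=7: 22+32=54 >53, r--
l=4 r=6: 22+29=51 <53, l++
l=5 r=6: 28+29=57 >53, r--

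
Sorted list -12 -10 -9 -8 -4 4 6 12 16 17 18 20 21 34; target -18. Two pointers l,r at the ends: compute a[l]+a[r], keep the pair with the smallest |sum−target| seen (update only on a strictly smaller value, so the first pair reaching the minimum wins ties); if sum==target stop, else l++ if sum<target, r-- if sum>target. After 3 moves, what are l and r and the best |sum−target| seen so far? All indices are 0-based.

l=0 r=13: -12+34=22 d=40 *, r--
l=0 r=12: -12+21=9 d=27 *, r--
l=0 r=11: -12+20=8 d=26 *, r--

l=0, r=10, best |Δ|=26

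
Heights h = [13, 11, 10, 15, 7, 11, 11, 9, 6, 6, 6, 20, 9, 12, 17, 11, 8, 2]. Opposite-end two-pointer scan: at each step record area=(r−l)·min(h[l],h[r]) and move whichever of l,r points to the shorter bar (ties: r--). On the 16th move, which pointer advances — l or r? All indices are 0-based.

[0,17] min(13,2)*17=34 best=34 * → r--
[0,16] min(13,8)*16=128 best=128 * → r--
[0,15] min(13,11)*15=165 best=165 * → r--
[0,14] min(13,17)*14=182 best=182 * → l++
[1,14] min(11,17)*13=143 best=182 → l++
[2,14] min(10,17)*12=120 best=182 → l++
[3,14] min(15,17)*11=165 best=182 → l++
[4,14] min(7,17)*10=70 best=182 → l++
[5,14] min(11,17)*9=99 best=182 → l++
[6,14] min(11,17)*8=88 best=182 → l++
[7,14] min(9,17)*7=63 best=182 → l++
[8,14] min(6,17)*6=36 best=182 → l++
[9,14] min(6,17)*5=30 best=182 → l++
[10,14] min(6,17)*4=24 best=182 → l++
[11,14] min(20,17)*3=51 best=182 → r--
[11,13] min(20,12)*2=24 best=182 → r--

r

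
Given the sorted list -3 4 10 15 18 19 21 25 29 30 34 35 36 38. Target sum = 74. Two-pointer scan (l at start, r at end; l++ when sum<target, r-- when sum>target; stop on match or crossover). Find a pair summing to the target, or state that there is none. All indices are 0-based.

l=0 r=13: -3+38=35 <74, l++
l=1 r=13: 4+38=42 <74, l++
l=2 r=13: 10+38=48 <74, l++
l=3 r=13: 15+38=53 <74, l++
l=4 r=13: 18+38=56 <74, l++
l=5 r=13: 19+38=57 <74, l++
l=6 r=13: 21+38=59 <74, l++
l=7 r=13: 25+38=63 <74, l++
l=8 r=13: 29+38=67 <74, l++
l=9 r=13: 30+38=68 <74, l++
l=10 r=13: 34+38=72 <74, l++
l=11 r=13: 35+38=73 <74, l++
l=12 r=13: 36+38=74, found

(36, 38)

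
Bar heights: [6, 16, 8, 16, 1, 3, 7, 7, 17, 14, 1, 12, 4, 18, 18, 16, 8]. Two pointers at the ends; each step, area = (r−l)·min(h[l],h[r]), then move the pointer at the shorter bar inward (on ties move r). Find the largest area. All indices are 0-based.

l=0 r=16: min(6,8)*16=96 best=96 *, l++
l=1 r=16: min(16,8)*15=120 best=120 *, r--
l=1 r=15: min(16,16)*14=224 best=224 *, r--
l=1 r=14: min(16,18)*13=208 best=224, l++
l=2 r=14: min(8,18)*12=96 best=224, l++
l=3 r=14: min(16,18)*11=176 best=224, l++
l=4 r=14: min(1,18)*10=10 best=224, l++
l=5 r=14: min(3,18)*9=27 best=224, l++
l=6 r=14: min(7,18)*8=56 best=224, l++
l=7 r=14: min(7,18)*7=49 best=224, l++
l=8 r=14: min(17,18)*6=102 best=224, l++
l=9 r=14: min(14,18)*5=70 best=224, l++
l=10 r=14: min(1,18)*4=4 best=224, l++
l=11 r=14: min(12,18)*3=36 best=224, l++
l=12 r=14: min(4,18)*2=8 best=224, l++
l=13 r=14: min(18,18)*1=18 best=224, r--

max area = 224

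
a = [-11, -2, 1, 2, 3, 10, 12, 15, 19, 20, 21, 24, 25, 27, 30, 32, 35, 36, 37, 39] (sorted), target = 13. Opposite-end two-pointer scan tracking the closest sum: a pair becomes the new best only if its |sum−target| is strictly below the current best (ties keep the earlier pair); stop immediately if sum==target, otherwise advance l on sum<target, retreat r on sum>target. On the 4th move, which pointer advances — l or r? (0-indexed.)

r

l=0 r=19: -11+39=28 d=15 *, r--
l=0 r=18: -11+37=26 d=13 *, r--
l=0 r=17: -11+36=25 d=12 *, r--
l=0 r=16: -11+35=24 d=11 *, r--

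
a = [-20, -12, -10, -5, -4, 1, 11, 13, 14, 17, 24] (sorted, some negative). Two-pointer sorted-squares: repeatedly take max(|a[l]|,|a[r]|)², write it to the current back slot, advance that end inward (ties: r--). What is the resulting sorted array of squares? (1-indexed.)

[1, 16, 25, 100, 121, 144, 169, 196, 289, 400, 576]

l=1 r=11: |-20|<=|24| out[11]=576, r--
l=1 r=10: |-20|>|17| out[10]=400, l++
l=2 r=10: |-12|<=|17| out[9]=289, r--
l=2 r=9: |-12|<=|14| out[8]=196, r--
l=2 r=8: |-12|<=|13| out[7]=169, r--
l=2 r=7: |-12|>|11| out[6]=144, l++
l=3 r=7: |-10|<=|11| out[5]=121, r--
l=3 r=6: |-10|>|1| out[4]=100, l++
l=4 r=6: |-5|>|1| out[3]=25, l++
l=5 r=6: |-4|>|1| out[2]=16, l++
l=6 r=6: |1|<=|1| out[1]=1, r--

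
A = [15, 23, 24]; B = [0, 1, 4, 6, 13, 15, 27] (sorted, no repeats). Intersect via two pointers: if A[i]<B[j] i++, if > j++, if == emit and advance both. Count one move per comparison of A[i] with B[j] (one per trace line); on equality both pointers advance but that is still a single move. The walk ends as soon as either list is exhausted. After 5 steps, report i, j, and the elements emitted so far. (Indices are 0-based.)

i=0 j=0: 15>0, j++
i=0 j=1: 15>1, j++
i=0 j=2: 15>4, j++
i=0 j=3: 15>6, j++
i=0 j=4: 15>13, j++

i=0, j=5, emitted=[]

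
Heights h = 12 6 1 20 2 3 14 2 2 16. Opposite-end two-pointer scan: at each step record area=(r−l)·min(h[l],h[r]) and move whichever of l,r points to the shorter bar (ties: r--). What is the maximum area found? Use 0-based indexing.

max area = 108

[0,9] min(12,16)*9=108 best=108 * → l++
[1,9] min(6,16)*8=48 best=108 → l++
[2,9] min(1,16)*7=7 best=108 → l++
[3,9] min(20,16)*6=96 best=108 → r--
[3,8] min(20,2)*5=10 best=108 → r--
[3,7] min(20,2)*4=8 best=108 → r--
[3,6] min(20,14)*3=42 best=108 → r--
[3,5] min(20,3)*2=6 best=108 → r--
[3,4] min(20,2)*1=2 best=108 → r--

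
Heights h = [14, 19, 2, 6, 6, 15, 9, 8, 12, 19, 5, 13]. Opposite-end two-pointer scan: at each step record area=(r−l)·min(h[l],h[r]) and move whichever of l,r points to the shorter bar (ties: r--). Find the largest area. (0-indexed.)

max area = 152

l=0 r=11: min(14,13)*11=143 best=143 *, r--
l=0 r=10: min(14,5)*10=50 best=143, r--
l=0 r=9: min(14,19)*9=126 best=143, l++
l=1 r=9: min(19,19)*8=152 best=152 *, r--
l=1 r=8: min(19,12)*7=84 best=152, r--
l=1 r=7: min(19,8)*6=48 best=152, r--
l=1 r=6: min(19,9)*5=45 best=152, r--
l=1 r=5: min(19,15)*4=60 best=152, r--
l=1 r=4: min(19,6)*3=18 best=152, r--
l=1 r=3: min(19,6)*2=12 best=152, r--
l=1 r=2: min(19,2)*1=2 best=152, r--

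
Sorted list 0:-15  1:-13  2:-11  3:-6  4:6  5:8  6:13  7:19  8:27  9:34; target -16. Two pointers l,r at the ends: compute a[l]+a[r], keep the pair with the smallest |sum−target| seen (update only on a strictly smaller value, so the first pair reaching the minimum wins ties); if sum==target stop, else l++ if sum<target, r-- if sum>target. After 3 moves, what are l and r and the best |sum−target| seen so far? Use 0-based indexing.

l=0, r=6, best |Δ|=20

l=0 r=9: -15+34=19 d=35 *, r--
l=0 r=8: -15+27=12 d=28 *, r--
l=0 r=7: -15+19=4 d=20 *, r--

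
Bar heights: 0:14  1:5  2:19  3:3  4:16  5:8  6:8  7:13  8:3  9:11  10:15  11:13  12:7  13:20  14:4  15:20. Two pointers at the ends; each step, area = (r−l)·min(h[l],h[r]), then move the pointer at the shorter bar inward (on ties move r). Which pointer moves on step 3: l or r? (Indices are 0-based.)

l

[0,15] min(14,20)*15=210 best=210 * → l++
[1,15] min(5,20)*14=70 best=210 → l++
[2,15] min(19,20)*13=247 best=247 * → l++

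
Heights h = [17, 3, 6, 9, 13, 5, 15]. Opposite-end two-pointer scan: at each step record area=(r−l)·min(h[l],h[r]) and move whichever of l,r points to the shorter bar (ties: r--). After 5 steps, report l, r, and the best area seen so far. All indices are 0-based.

l=0, r=1, best area=90

[0,6] min(17,15)*6=90 best=90 * → r--
[0,5] min(17,5)*5=25 best=90 → r--
[0,4] min(17,13)*4=52 best=90 → r--
[0,3] min(17,9)*3=27 best=90 → r--
[0,2] min(17,6)*2=12 best=90 → r--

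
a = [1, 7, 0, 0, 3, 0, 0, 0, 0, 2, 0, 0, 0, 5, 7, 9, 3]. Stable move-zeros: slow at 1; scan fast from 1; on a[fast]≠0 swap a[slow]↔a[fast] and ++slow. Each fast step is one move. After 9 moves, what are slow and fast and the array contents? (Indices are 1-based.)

slow=4, fast=10, a=[1, 7, 3, 0, 0, 0, 0, 0, 0, 2, 0, 0, 0, 5, 7, 9, 3]

slow=1 fast=1: a[fast]=1≠0 swap→a[1]=1, slow++,fast++
slow=2 fast=2: a[fast]=7≠0 swap→a[2]=7, slow++,fast++
slow=3 fast=3: a[fast]=0, fast++
slow=3 fast=4: a[fast]=0, fast++
slow=3 fast=5: a[fast]=3≠0 swap→a[3]=3, slow++,fast++
slow=4 fast=6: a[fast]=0, fast++
slow=4 fast=7: a[fast]=0, fast++
slow=4 fast=8: a[fast]=0, fast++
slow=4 fast=9: a[fast]=0, fast++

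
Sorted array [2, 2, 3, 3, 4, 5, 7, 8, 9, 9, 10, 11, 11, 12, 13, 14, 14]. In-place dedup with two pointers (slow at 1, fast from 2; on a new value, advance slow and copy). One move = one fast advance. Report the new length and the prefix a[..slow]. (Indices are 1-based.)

slow=1 fast=2: a[fast]=2=a[slow] dup, fast++
slow=1 fast=3: a[fast]=3≠a[slow]=2 write a[2]=3, slow++,fast++
slow=2 fast=4: a[fast]=3=a[slow] dup, fast++
slow=2 fast=5: a[fast]=4≠a[slow]=3 write a[3]=4, slow++,fast++
slow=3 fast=6: a[fast]=5≠a[slow]=4 write a[4]=5, slow++,fast++
slow=4 fast=7: a[fast]=7≠a[slow]=5 write a[5]=7, slow++,fast++
slow=5 fast=8: a[fast]=8≠a[slow]=7 write a[6]=8, slow++,fast++
slow=6 fast=9: a[fast]=9≠a[slow]=8 write a[7]=9, slow++,fast++
slow=7 fast=10: a[fast]=9=a[slow] dup, fast++
slow=7 fast=11: a[fast]=10≠a[slow]=9 write a[8]=10, slow++,fast++
slow=8 fast=12: a[fast]=11≠a[slow]=10 write a[9]=11, slow++,fast++
slow=9 fast=13: a[fast]=11=a[slow] dup, fast++
slow=9 fast=14: a[fast]=12≠a[slow]=11 write a[10]=12, slow++,fast++
slow=10 fast=15: a[fast]=13≠a[slow]=12 write a[11]=13, slow++,fast++
slow=11 fast=16: a[fast]=14≠a[slow]=13 write a[12]=14, slow++,fast++
slow=12 fast=17: a[fast]=14=a[slow] dup, fast++

length 12; prefix = [2, 3, 4, 5, 7, 8, 9, 10, 11, 12, 13, 14]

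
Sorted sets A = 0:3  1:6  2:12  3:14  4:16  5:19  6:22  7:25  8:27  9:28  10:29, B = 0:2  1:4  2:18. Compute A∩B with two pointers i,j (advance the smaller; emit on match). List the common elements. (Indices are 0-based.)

i=0 j=0: 3>2, j++
i=0 j=1: 3<4, i++
i=1 j=1: 6>4, j++
i=1 j=2: 6<18, i++
i=2 j=2: 12<18, i++
i=3 j=2: 14<18, i++
i=4 j=2: 16<18, i++
i=5 j=2: 19>18, j++

intersection = []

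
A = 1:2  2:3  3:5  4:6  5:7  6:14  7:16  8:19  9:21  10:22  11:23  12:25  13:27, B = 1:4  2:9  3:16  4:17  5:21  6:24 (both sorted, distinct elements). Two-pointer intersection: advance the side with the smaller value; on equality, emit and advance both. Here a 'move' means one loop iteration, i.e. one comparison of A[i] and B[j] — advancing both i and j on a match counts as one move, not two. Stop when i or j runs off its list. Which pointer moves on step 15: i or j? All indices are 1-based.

j

[i=1,j=1] 2<4 → i++
[i=2,j=1] 3<4 → i++
[i=3,j=1] 5>4 → j++
[i=3,j=2] 5<9 → i++
[i=4,j=2] 6<9 → i++
[i=5,j=2] 7<9 → i++
[i=6,j=2] 14>9 → j++
[i=6,j=3] 14<16 → i++
[i=7,j=3] 16==16 emit → i++,j++
[i=8,j=4] 19>17 → j++
[i=8,j=5] 19<21 → i++
[i=9,j=5] 21==21 emit → i++,j++
[i=10,j=6] 22<24 → i++
[i=11,j=6] 23<24 → i++
[i=12,j=6] 25>24 → j++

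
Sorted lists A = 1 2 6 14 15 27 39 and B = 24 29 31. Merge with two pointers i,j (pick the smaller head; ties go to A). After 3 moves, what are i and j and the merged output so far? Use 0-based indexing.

[i=0,j=0] A[i]=1<=B[j]=24 take 1 → i++
[i=1,j=0] A[i]=2<=B[j]=24 take 2 → i++
[i=2,j=0] A[i]=6<=B[j]=24 take 6 → i++

i=3, j=0, merged so far=[1, 2, 6]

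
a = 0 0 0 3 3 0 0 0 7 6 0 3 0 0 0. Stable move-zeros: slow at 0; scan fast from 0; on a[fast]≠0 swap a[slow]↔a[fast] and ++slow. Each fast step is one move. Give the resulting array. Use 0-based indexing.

(s=0,f=0) a[fast]=0 → fast++
(s=0,f=1) a[fast]=0 → fast++
(s=0,f=2) a[fast]=0 → fast++
(s=0,f=3) a[fast]=3≠0 swap→a[0]=3 → slow++,fast++
(s=1,f=4) a[fast]=3≠0 swap→a[1]=3 → slow++,fast++
(s=2,f=5) a[fast]=0 → fast++
(s=2,f=6) a[fast]=0 → fast++
(s=2,f=7) a[fast]=0 → fast++
(s=2,f=8) a[fast]=7≠0 swap→a[2]=7 → slow++,fast++
(s=3,f=9) a[fast]=6≠0 swap→a[3]=6 → slow++,fast++
(s=4,f=10) a[fast]=0 → fast++
(s=4,f=11) a[fast]=3≠0 swap→a[4]=3 → slow++,fast++
(s=5,f=12) a[fast]=0 → fast++
(s=5,f=13) a[fast]=0 → fast++
(s=5,f=14) a[fast]=0 → fast++

[3, 3, 7, 6, 3, 0, 0, 0, 0, 0, 0, 0, 0, 0, 0]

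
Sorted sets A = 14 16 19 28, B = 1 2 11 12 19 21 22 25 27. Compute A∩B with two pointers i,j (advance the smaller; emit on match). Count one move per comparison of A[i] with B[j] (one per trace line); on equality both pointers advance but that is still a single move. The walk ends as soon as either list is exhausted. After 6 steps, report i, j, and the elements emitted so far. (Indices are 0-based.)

i=0 j=0: 14>1, j++
i=0 j=1: 14>2, j++
i=0 j=2: 14>11, j++
i=0 j=3: 14>12, j++
i=0 j=4: 14<19, i++
i=1 j=4: 16<19, i++

i=2, j=4, emitted=[]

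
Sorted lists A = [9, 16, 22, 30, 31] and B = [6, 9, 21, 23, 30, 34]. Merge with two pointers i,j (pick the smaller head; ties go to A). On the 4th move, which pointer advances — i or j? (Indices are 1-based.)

i=1 j=1: A[i]=9>B[j]=6 take 6, j++
i=1 j=2: A[i]=9<=B[j]=9 take 9, i++
i=2 j=2: A[i]=16>B[j]=9 take 9, j++
i=2 j=3: A[i]=16<=B[j]=21 take 16, i++

i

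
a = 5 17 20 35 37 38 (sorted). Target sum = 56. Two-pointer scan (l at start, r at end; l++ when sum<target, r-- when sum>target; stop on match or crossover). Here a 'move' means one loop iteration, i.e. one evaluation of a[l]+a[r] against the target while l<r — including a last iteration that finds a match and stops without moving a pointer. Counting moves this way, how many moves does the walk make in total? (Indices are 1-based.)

l=1 r=6: 5+38=43 <56, l++
l=2 r=6: 17+38=55 <56, l++
l=3 r=6: 20+38=58 >56, r--
l=3 r=5: 20+37=57 >56, r--
l=3 r=4: 20+35=55 <56, l++

5 moves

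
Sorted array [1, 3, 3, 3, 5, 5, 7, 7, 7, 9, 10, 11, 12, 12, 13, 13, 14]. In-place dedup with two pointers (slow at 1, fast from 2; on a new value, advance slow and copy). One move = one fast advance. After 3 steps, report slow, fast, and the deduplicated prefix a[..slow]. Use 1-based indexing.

slow=2, fast=5, prefix=[1, 3]

(s=1,f=2) a[fast]=3≠a[slow]=1 write a[2]=3 → slow++,fast++
(s=2,f=3) a[fast]=3=a[slow] dup → fast++
(s=2,f=4) a[fast]=3=a[slow] dup → fast++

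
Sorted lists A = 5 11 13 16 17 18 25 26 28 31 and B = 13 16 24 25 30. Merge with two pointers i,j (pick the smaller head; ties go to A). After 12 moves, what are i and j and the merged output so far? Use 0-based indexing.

i=8, j=4, merged so far=[5, 11, 13, 13, 16, 16, 17, 18, 24, 25, 25, 26]

i=0 j=0: A[i]=5<=B[j]=13 take 5, i++
i=1 j=0: A[i]=11<=B[j]=13 take 11, i++
i=2 j=0: A[i]=13<=B[j]=13 take 13, i++
i=3 j=0: A[i]=16>B[j]=13 take 13, j++
i=3 j=1: A[i]=16<=B[j]=16 take 16, i++
i=4 j=1: A[i]=17>B[j]=16 take 16, j++
i=4 j=2: A[i]=17<=B[j]=24 take 17, i++
i=5 j=2: A[i]=18<=B[j]=24 take 18, i++
i=6 j=2: A[i]=25>B[j]=24 take 24, j++
i=6 j=3: A[i]=25<=B[j]=25 take 25, i++
i=7 j=3: A[i]=26>B[j]=25 take 25, j++
i=7 j=4: A[i]=26<=B[j]=30 take 26, i++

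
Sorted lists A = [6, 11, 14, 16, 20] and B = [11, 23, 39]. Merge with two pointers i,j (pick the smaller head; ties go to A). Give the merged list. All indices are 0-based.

i=0 j=0: A[i]=6<=B[j]=11 take 6, i++
i=1 j=0: A[i]=11<=B[j]=11 take 11, i++
i=2 j=0: A[i]=14>B[j]=11 take 11, j++
i=2 j=1: A[i]=14<=B[j]=23 take 14, i++
i=3 j=1: A[i]=16<=B[j]=23 take 16, i++
i=4 j=1: A[i]=20<=B[j]=23 take 20, i++
i=5 j=1: A done, take B[j]=23, j++
i=5 j=2: A done, take B[j]=39, j++

[6, 11, 11, 14, 16, 20, 23, 39]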